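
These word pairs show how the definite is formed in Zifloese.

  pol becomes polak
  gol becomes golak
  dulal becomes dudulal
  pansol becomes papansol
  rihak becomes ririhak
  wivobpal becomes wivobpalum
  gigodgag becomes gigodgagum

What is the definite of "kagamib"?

"kagamib" has 3 vowels. The stems with 3 vowels (wivobpal → wivobpalum, gigodgag → gigodgagum) add -um.
So kagamib → kagamibum.

kagamibum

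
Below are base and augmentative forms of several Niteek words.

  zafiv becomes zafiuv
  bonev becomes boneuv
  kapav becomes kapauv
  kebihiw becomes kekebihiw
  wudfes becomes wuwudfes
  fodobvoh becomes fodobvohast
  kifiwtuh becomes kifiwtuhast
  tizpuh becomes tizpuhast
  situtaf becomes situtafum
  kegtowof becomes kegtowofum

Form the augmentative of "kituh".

zafiv and kebihiw both have last vowel 'i' yet inflect differently (zafiuv, kekebihiw), so the last vowel is not what conditions the rule; the final letter is.
"kituh" ends in -h. The stems ending in -h (fodobvoh → fodobvohast, kifiwtuh → kifiwtuhast, tizpuh → tizpuhast) add -ast.
The other patterns: stems ending in -v drop the final letter and add -uv; stems ending in -s or -w repeat the first consonant+vowel as a prefix; stems ending in -f add -um.
So kituh → kituhast.

kituhast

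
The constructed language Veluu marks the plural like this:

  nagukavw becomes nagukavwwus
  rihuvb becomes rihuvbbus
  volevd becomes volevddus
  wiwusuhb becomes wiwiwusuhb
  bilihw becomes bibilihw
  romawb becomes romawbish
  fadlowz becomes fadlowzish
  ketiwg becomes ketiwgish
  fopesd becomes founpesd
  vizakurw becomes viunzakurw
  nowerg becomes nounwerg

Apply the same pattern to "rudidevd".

rudidevddus

rihuvb and wiwusuhb both end in -b yet inflect differently (rihuvbbus, wiwiwusuhb), so the final letter is not what conditions the rule; the second-to-last letter is.
"rudidevd" has second-to-last letter 'v'. The stems whose second-to-last letter is 'v' (nagukavw → nagukavwwus, rihuvb → rihuvbbus, volevd → volevddus) double the final consonant and add -us.
So rudidevd → rudidevddus.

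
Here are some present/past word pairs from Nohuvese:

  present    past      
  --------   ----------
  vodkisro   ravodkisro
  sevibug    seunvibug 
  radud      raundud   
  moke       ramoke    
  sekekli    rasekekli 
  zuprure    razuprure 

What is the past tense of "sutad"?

"sutad" ends in a consonant. The stems ending in a consonant (sevibug → seunvibug, radud → raundud) insert -un- after the first vowel.
The other pattern: stems ending in a vowel add the prefix ra-.
So sutad → suuntad.

suuntad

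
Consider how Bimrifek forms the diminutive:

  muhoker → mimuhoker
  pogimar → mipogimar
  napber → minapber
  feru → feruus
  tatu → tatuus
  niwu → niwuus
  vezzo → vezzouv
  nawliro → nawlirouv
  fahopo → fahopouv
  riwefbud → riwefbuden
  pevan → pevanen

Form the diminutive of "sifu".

sifuus

"sifu" ends in -u. The stems ending in -u (feru → feruus, tatu → tatuus, niwu → niwuus) add -us.
So sifu → sifuus.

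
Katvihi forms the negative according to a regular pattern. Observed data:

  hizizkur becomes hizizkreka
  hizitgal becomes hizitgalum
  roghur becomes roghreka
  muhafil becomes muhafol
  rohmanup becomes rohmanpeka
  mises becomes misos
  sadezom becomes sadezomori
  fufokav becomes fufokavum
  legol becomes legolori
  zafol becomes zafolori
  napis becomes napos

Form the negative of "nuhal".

nuhalum

hizitgal and muhafil both end in -l yet inflect differently (hizitgalum, muhafol), so the final letter is not what conditions the rule; the last vowel is.
"nuhal" has last vowel 'a'. The stems whose last vowel is 'a' (hizitgal → hizitgalum, fufokav → fufokavum) add -um.
The other patterns: stems whose last vowel is 'u' delete the last vowel and add -eka; stems whose last vowel is 'e' or 'i' change the last vowel to 'o'; stems whose last vowel is 'o' add -ori.
So nuhal → nuhalum.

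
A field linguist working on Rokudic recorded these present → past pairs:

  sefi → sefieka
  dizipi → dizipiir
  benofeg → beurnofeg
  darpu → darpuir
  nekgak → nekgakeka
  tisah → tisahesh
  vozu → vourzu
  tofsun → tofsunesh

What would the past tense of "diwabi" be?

diwabiir

vozu and darpu both end in -u yet inflect differently (vourzu, darpuir), so the final letter is not what conditions the rule; the first letter is.
"diwabi" begins with d-. The stems beginning with d- (darpu → darpuir, dizipi → dizipiir) add -ir.
So diwabi → diwabiir.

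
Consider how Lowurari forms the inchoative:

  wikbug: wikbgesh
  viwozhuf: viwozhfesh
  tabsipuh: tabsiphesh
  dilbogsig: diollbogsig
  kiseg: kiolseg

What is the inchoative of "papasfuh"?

"papasfuh" has last vowel 'u'. The stems whose last vowel is 'u' (viwozhuf → viwozhfesh, wikbug → wikbgesh, tabsipuh → tabsiphesh) delete the last vowel and add -esh.
The other pattern: stems whose last vowel is 'e' or 'i' insert -ol- after the first vowel.
So papasfuh → papasfhesh.

papasfhesh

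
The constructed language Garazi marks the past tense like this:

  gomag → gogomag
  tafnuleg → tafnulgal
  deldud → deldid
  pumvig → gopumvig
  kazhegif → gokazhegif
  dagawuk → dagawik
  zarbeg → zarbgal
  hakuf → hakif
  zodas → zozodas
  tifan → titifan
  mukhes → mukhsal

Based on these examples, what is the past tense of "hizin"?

gohizin

"hizin" has last vowel 'i'. The stems whose last vowel is 'i' (pumvig → gopumvig, kazhegif → gokazhegif) add the prefix go-.
So hizin → gohizin.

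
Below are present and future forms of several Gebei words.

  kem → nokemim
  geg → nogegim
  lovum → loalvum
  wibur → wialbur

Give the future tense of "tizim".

kem and lovum both end in -m yet inflect differently (nokemim, loalvum), so the final letter is not what conditions the rule; the number of vowels is.
"tizim" has 2 vowels. The stems with 2 vowels (lovum → loalvum, wibur → wialbur) insert -al- after the first vowel.
The other pattern: stems with 1 vowel add no- … -im around the stem.
So tizim → tialzim.

tialzim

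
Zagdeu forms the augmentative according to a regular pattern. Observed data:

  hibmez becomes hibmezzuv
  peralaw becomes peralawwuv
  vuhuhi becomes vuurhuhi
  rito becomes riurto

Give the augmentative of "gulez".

"gulez" ends in -z. The one such stem in the data (hibmez → hibmezzuv) doubles the final consonant and adds -uv (as does peralaw), so the same rule applies.
So gulez → gulezzuv.

gulezzuv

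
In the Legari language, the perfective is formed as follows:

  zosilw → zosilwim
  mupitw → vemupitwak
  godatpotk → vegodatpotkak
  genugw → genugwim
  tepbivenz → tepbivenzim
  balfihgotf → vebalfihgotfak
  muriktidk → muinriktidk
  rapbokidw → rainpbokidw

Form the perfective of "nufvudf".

nuinfvudf

muriktidk and godatpotk both end in -k yet inflect differently (muinriktidk, vegodatpotkak), so the final letter is not what conditions the rule; the second-to-last letter is.
"nufvudf" has second-to-last letter 'd'. The stems whose second-to-last letter is 'd' (muriktidk → muinriktidk, rapbokidw → rainpbokidw) insert -in- after the first vowel.
The other patterns: stems whose second-to-last letter is 't' add ve- … -ak around the stem; stems whose second-to-last letter is 'g', 'l' or 'n' add -im.
So nufvudf → nuinfvudf.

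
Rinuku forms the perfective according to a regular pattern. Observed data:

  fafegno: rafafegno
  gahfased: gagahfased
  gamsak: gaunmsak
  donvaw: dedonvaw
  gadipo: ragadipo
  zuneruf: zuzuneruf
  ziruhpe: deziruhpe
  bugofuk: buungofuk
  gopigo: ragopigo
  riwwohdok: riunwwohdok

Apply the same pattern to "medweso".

riwwohdok and gopigo both have last vowel 'o' yet inflect differently (riunwwohdok, ragopigo), so the last vowel is not what conditions the rule; the final letter is.
"medweso" ends in -o. The stems ending in -o (gopigo → ragopigo, fafegno → rafafegno, gadipo → ragadipo) add the prefix ra-.
So medweso → ramedweso.

ramedweso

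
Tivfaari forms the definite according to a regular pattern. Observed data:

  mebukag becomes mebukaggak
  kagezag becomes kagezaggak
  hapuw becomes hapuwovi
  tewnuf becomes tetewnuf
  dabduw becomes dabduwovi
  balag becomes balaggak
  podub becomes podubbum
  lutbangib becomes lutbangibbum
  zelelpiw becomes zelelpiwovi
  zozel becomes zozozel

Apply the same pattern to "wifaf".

podub and hapuw both have last vowel 'u' yet inflect differently (podubbum, hapuwovi), so the last vowel is not what conditions the rule; the final letter is.
"wifaf" ends in -f. The one such stem in the data (tewnuf → tetewnuf) repeats the first consonant+vowel as a prefix (as does zozel), so the same rule applies.
So wifaf → wiwifaf.

wiwifaf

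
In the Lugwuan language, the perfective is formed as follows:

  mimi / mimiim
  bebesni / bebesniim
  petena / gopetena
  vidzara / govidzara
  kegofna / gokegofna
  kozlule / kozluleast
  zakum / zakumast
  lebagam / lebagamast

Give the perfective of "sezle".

petena and lebagam both have last vowel 'a' yet inflect differently (gopetena, lebagamast), so the last vowel is not what conditions the rule; the final letter is.
"sezle" ends in -e. The one such stem in the data (kozlule → kozluleast) adds -ast, so the same rule applies.
The other patterns: stems ending in -i add -im; stems ending in -a add the prefix go-.
So sezle → sezleast.

sezleast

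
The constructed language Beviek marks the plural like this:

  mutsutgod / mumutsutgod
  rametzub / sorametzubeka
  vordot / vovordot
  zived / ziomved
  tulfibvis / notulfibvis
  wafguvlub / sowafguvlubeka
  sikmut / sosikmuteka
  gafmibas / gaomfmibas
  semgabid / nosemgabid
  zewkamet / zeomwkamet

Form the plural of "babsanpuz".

semgabid and mutsutgod both end in -d yet inflect differently (nosemgabid, mumutsutgod), so the final letter is not what conditions the rule; the last vowel is.
"babsanpuz" has last vowel 'u'. The stems whose last vowel is 'u' (wafguvlub → sowafguvlubeka, sikmut → sosikmuteka, rametzub → sorametzubeka) add so- … -eka around the stem.
So babsanpuz → sobabsanpuzeka.

sobabsanpuzeka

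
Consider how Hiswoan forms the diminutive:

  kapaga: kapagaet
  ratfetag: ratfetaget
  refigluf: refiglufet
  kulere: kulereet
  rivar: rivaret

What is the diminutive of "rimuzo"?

rimuzoet

Every pair shown (kapaga → kapagaet, ratfetag → ratfetaget, refigluf → refiglufet, …) follows the same rule: add -et.
So rimuzo → rimuzoet.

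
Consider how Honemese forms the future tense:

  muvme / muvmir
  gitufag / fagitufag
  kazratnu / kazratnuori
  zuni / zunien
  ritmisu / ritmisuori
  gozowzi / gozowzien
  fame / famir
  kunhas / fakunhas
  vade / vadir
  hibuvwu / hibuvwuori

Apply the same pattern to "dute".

"dute" ends in -e. The stems ending in -e (vade → vadir, fame → famir, muvme → muvmir) drop the final letter and add -ir.
So dute → dutir.

dutir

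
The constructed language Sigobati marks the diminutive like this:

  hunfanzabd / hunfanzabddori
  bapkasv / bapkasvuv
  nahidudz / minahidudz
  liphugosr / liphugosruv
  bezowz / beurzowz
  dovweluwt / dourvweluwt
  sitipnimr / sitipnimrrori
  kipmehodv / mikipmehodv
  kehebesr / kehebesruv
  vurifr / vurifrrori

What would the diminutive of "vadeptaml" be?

vadeptamllori

bapkasv and kipmehodv both end in -v yet inflect differently (bapkasvuv, mikipmehodv), so the final letter is not what conditions the rule; the second-to-last letter is.
"vadeptaml" has second-to-last letter 'm'. The one such stem in the data (sitipnimr → sitipnimrrori) doubles the final consonant and adds -ori (as do hunfanzabd, vurifr), so the same rule applies.
The other patterns: stems whose second-to-last letter is 's' add -uv; stems whose second-to-last letter is 'd' add the prefix mi-; stems whose second-to-last letter is 'w' insert -ur- after the first vowel.
So vadeptaml → vadeptamllori.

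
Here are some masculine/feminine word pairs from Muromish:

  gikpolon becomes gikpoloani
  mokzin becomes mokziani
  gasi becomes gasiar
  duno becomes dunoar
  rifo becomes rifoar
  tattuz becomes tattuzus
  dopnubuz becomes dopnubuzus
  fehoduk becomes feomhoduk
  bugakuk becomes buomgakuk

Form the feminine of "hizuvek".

hiomzuvek

mokzin and gasi both have last vowel 'i' yet inflect differently (mokziani, gasiar), so the last vowel is not what conditions the rule; the final letter is.
"hizuvek" ends in -k. The stems ending in -k (fehoduk → feomhoduk, bugakuk → buomgakuk) insert -om- after the first vowel.
The other patterns: stems ending in -n drop the final letter and add -ani; stems ending in -i or -o add -ar; stems ending in -z add -us.
So hizuvek → hiomzuvek.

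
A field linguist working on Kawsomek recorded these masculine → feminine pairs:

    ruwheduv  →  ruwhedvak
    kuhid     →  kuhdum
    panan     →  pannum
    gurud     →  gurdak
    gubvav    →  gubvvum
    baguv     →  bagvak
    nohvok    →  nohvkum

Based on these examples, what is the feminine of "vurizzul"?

baguv and gubvav both end in -v yet inflect differently (bagvak, gubvvum), so the final letter is not what conditions the rule; the last vowel is.
"vurizzul" has last vowel 'u'. The stems whose last vowel is 'u' (baguv → bagvak, ruwheduv → ruwhedvak, gurud → gurdak) delete the last vowel and add -ak.
The other pattern: stems whose last vowel is 'a', 'i' or 'o' delete the last vowel and add -um.
So vurizzul → vurizzlak.

vurizzlak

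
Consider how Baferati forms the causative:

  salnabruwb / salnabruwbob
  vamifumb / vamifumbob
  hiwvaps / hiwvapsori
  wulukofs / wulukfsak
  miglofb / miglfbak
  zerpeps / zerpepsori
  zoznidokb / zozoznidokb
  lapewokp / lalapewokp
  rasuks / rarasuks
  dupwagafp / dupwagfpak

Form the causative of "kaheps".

"kaheps" has second-to-last letter 'p'. The stems whose second-to-last letter is 'p' (hiwvaps → hiwvapsori, zerpeps → zerpepsori) add -ori.
The other patterns: stems whose second-to-last letter is 'f' delete the last vowel and add -ak; stems whose second-to-last letter is 'k' repeat the first consonant+vowel as a prefix; stems whose second-to-last letter is 'm' or 'w' add -ob.
So kaheps → kahepsori.

kahepsori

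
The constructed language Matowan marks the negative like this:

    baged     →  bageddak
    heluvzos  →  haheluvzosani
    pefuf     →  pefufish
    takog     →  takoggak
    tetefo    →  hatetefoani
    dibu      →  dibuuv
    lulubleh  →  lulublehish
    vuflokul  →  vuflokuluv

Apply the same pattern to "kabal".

lulubleh and baged both have last vowel 'e' yet inflect differently (lulublehish, bageddak), so the last vowel is not what conditions the rule; the final letter is.
"kabal" ends in -l. The one such stem in the data (vuflokul → vuflokuluv) adds -uv, so the same rule applies.
The other patterns: stems ending in -f or -h add -ish; stems ending in -d or -g double the final consonant and add -ak; stems ending in -o or -s add ha- … -ani around the stem.
So kabal → kabaluv.

kabaluv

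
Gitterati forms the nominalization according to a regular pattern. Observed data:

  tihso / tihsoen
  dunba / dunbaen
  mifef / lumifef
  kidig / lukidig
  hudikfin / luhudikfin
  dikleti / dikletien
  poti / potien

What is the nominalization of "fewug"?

dikleti and kidig both have last vowel 'i' yet inflect differently (dikletien, lukidig), so the last vowel is not what conditions the rule; whether the stem ends in a vowel or a consonant is.
"fewug" ends in a consonant. The stems ending in a consonant (kidig → lukidig, hudikfin → luhudikfin, mifef → lumifef) add the prefix lu-.
The other pattern: stems ending in a vowel add -en.
So fewug → lufewug.

lufewug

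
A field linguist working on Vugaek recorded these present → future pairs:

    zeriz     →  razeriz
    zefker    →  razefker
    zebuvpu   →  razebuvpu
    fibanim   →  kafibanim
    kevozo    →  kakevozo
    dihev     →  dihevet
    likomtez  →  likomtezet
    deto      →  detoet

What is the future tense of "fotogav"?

"fotogav" begins with f-. The one such stem in the data (fibanim → kafibanim) adds the prefix ka-, so the same rule applies.
So fotogav → kafotogav.

kafotogav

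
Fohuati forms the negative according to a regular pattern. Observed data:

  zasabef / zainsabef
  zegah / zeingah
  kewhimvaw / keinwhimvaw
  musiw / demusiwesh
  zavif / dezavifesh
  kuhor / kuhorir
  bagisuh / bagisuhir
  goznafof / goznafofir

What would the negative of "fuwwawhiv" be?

defuwwawhivesh

"fuwwawhiv" has last vowel 'i'. The stems whose last vowel is 'i' (musiw → demusiwesh, zavif → dezavifesh) add de- … -esh around the stem.
So fuwwawhiv → defuwwawhivesh.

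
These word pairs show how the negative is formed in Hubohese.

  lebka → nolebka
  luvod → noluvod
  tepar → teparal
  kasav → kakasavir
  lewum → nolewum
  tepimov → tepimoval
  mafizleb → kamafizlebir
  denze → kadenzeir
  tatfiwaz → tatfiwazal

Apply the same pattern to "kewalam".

kakewalamir

tepimov and kasav both end in -v yet inflect differently (tepimoval, kakasavir), so the final letter is not what conditions the rule; the first letter is.
"kewalam" begins with k-. The one such stem in the data (kasav → kakasavir) adds ka- … -ir around the stem, so the same rule applies.
So kewalam → kakewalamir.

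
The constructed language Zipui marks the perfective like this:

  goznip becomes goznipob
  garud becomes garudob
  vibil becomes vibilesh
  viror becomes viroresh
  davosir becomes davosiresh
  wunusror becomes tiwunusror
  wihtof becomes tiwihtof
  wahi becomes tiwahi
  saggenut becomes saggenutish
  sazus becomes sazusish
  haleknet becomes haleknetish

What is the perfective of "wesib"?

tiwesib

"wesib" begins with w-. The stems beginning with w- (wunusror → tiwunusror, wihtof → tiwihtof, wahi → tiwahi) add the prefix ti-.
So wesib → tiwesib.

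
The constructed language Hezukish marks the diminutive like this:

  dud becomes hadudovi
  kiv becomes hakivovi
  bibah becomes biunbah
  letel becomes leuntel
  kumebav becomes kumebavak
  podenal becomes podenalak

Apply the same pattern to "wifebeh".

"wifebeh" has 3 vowels. The stems with 3 vowels (kumebav → kumebavak, podenal → podenalak) add -ak.
The other patterns: stems with 1 vowel add ha- … -ovi around the stem; stems with 2 vowels insert -un- after the first vowel.
So wifebeh → wifebehak.

wifebehak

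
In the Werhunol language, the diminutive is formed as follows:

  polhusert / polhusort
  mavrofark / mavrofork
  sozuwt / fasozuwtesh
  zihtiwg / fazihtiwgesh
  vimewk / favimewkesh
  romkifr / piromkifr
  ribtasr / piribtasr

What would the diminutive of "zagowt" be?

fazagowtesh

polhusert and sozuwt both end in -t yet inflect differently (polhusort, fasozuwtesh), so the final letter is not what conditions the rule; the second-to-last letter is.
"zagowt" has second-to-last letter 'w'. The stems whose second-to-last letter is 'w' (sozuwt → fasozuwtesh, zihtiwg → fazihtiwgesh, vimewk → favimewkesh) add fa- … -esh around the stem.
The other patterns: stems whose second-to-last letter is 'r' change the last vowel to 'o'; stems whose second-to-last letter is 'f' or 's' add the prefix pi-.
So zagowt → fazagowtesh.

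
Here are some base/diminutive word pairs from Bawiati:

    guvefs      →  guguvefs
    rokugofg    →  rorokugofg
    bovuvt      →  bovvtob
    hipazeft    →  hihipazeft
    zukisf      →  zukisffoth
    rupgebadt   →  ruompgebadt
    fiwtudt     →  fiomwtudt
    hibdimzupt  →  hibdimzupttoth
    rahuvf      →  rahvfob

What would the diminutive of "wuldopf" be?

"wuldopf" has second-to-last letter 'p'. The one such stem in the data (hibdimzupt → hibdimzupttoth) doubles the final consonant and adds -oth (as does zukisf), so the same rule applies.
The other patterns: stems whose second-to-last letter is 'd' insert -om- after the first vowel; stems whose second-to-last letter is 'f' repeat the first consonant+vowel as a prefix; stems whose second-to-last letter is 'v' delete the last vowel and add -ob.
So wuldopf → wuldopffoth.

wuldopffoth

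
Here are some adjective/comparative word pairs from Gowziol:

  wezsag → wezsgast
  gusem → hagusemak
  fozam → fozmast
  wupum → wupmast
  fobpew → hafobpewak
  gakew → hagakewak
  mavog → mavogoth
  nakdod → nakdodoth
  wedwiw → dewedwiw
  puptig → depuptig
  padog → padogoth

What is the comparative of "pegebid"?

depegebid

padog and wezsag both end in -g yet inflect differently (padogoth, wezsgast), so the final letter is not what conditions the rule; the last vowel is.
"pegebid" has last vowel 'i'. The stems whose last vowel is 'i' (puptig → depuptig, wedwiw → dewedwiw) add the prefix de-.
The other patterns: stems whose last vowel is 'o' add -oth; stems whose last vowel is 'a' or 'u' delete the last vowel and add -ast; stems whose last vowel is 'e' add ha- … -ak around the stem.
So pegebid → depegebid.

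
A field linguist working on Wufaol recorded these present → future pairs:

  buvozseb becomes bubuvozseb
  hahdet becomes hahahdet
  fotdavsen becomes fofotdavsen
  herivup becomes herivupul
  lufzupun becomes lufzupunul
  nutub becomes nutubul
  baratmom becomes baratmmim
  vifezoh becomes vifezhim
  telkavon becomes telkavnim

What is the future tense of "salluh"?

fotdavsen and lufzupun both end in -n yet inflect differently (fofotdavsen, lufzupunul), so the final letter is not what conditions the rule; the last vowel is.
"salluh" has last vowel 'u'. The stems whose last vowel is 'u' (herivup → herivupul, lufzupun → lufzupunul, nutub → nutubul) add -ul.
The other patterns: stems whose last vowel is 'e' repeat the first consonant+vowel as a prefix; stems whose last vowel is 'o' delete the last vowel and add -im.
So salluh → salluhul.

salluhul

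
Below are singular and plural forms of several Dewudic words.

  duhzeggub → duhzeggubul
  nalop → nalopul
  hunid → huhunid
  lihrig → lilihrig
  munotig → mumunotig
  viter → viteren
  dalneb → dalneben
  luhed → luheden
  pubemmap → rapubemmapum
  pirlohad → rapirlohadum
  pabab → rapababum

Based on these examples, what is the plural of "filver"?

duhzeggub and dalneb both end in -b yet inflect differently (duhzeggubul, dalneben), so the final letter is not what conditions the rule; the last vowel is.
"filver" has last vowel 'e'. The stems whose last vowel is 'e' (viter → viteren, dalneb → dalneben, luhed → luheden) add -en.
The other patterns: stems whose last vowel is 'o' or 'u' add -ul; stems whose last vowel is 'i' repeat the first consonant+vowel as a prefix; stems whose last vowel is 'a' add ra- … -um around the stem.
So filver → filveren.

filveren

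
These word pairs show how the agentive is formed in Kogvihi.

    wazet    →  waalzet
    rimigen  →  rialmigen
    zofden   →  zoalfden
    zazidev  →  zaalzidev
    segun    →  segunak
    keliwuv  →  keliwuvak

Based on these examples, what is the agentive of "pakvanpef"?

"pakvanpef" has last vowel 'e'. The stems whose last vowel is 'e' (wazet → waalzet, rimigen → rialmigen, zofden → zoalfden) insert -al- after the first vowel.
The other pattern: stems whose last vowel is 'u' add -ak.
So pakvanpef → paalkvanpef.

paalkvanpef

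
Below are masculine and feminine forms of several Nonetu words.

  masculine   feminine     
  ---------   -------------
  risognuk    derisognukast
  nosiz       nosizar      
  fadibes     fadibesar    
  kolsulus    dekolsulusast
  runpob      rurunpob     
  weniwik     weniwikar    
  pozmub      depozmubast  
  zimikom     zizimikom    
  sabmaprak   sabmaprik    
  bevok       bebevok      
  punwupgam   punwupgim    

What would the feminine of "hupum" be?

dehupumast

"hupum" has last vowel 'u'. The stems whose last vowel is 'u' (kolsulus → dekolsulusast, pozmub → depozmubast, risognuk → derisognukast) add de- … -ast around the stem.
The other patterns: stems whose last vowel is 'o' repeat the first consonant+vowel as a prefix; stems whose last vowel is 'a' change the last vowel to 'i'; stems whose last vowel is 'e' or 'i' add -ar.
So hupum → dehupumast.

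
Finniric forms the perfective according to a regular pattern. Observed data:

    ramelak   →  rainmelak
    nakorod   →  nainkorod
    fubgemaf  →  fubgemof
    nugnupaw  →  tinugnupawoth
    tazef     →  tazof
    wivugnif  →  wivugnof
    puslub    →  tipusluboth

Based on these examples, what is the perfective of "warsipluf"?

warsiplof

"warsipluf" ends in -f. The stems ending in -f (wivugnif → wivugnof, tazef → tazof, fubgemaf → fubgemof) change the last vowel to 'o'.
So warsipluf → warsiplof.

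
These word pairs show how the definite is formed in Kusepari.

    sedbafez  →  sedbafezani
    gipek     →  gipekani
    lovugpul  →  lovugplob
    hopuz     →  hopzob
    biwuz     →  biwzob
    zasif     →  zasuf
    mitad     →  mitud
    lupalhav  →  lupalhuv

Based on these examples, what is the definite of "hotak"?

sedbafez and hopuz both end in -z yet inflect differently (sedbafezani, hopzob), so the final letter is not what conditions the rule; the last vowel is.
"hotak" has last vowel 'a'. The stems whose last vowel is 'a' (mitad → mitud, lupalhav → lupalhuv) change the last vowel to 'u'.
The other patterns: stems whose last vowel is 'e' add -ani; stems whose last vowel is 'u' delete the last vowel and add -ob.
So hotak → hotuk.

hotuk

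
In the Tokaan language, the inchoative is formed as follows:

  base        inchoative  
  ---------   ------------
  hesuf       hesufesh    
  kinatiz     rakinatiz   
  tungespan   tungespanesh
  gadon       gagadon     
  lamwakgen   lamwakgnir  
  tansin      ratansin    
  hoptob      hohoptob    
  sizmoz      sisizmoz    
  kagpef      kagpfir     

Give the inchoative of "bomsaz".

sizmoz and kinatiz both end in -z yet inflect differently (sisizmoz, rakinatiz), so the final letter is not what conditions the rule; the last vowel is.
"bomsaz" has last vowel 'a'. The one such stem in the data (tungespan → tungespanesh) adds -esh, so the same rule applies.
The other patterns: stems whose last vowel is 'o' repeat the first consonant+vowel as a prefix; stems whose last vowel is 'i' add the prefix ra-; stems whose last vowel is 'e' delete the last vowel and add -ir.
So bomsaz → bomsazesh.

bomsazesh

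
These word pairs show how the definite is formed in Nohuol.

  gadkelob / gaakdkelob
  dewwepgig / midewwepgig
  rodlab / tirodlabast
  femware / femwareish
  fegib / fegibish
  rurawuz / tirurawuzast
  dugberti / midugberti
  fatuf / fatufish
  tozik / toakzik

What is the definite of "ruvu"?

"ruvu" begins with r-. The stems beginning with r- (rurawuz → tirurawuzast, rodlab → tirodlabast) add ti- … -ast around the stem.
So ruvu → tiruvuast.

tiruvuast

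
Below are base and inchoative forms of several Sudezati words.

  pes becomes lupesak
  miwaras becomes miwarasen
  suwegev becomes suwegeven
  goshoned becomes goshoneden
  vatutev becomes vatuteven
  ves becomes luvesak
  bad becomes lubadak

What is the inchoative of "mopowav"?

goshoned and bad both end in -d yet inflect differently (goshoneden, lubadak), so the final letter is not what conditions the rule; the number of vowels is.
"mopowav" has 3 vowels. The stems with 3 vowels (suwegev → suwegeven, goshoned → goshoneden, vatutev → vatuteven) add -en.
The other pattern: stems with 1 vowel add lu- … -ak around the stem.
So mopowav → mopowaven.

mopowaven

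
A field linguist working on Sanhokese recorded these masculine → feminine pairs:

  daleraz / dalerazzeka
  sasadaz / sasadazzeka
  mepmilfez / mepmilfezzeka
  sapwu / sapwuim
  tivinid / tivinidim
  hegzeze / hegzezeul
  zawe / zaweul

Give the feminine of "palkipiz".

mepmilfez and hegzeze both have last vowel 'e' yet inflect differently (mepmilfezzeka, hegzezeul), so the last vowel is not what conditions the rule; the final letter is.
"palkipiz" ends in -z. The stems ending in -z (daleraz → dalerazzeka, sasadaz → sasadazzeka, mepmilfez → mepmilfezzeka) double the final consonant and add -eka.
So palkipiz → palkipizzeka.

palkipizzeka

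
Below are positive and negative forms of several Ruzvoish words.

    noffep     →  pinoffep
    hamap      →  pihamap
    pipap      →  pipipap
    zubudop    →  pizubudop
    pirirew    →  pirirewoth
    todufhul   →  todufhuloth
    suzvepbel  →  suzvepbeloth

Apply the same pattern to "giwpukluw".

giwpukluwoth

noffep and pirirew both have last vowel 'e' yet inflect differently (pinoffep, pirirewoth), so the last vowel is not what conditions the rule; the final letter is.
"giwpukluw" ends in -w. The one such stem in the data (pirirew → pirirewoth) adds -oth, so the same rule applies.
The other pattern: stems ending in -p add the prefix pi-.
So giwpukluw → giwpukluwoth.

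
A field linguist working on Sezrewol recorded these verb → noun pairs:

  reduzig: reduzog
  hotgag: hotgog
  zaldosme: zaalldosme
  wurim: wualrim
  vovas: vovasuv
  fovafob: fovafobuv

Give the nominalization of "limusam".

lialmusam

reduzig and wurim both have last vowel 'i' yet inflect differently (reduzog, wualrim), so the last vowel is not what conditions the rule; the final letter is.
"limusam" ends in -m. The one such stem in the data (wurim → wualrim) inserts -al- after the first vowel (as does zaldosme), so the same rule applies.
The other patterns: stems ending in -g change the last vowel to 'o'; stems ending in -b or -s add -uv.
So limusam → lialmusam.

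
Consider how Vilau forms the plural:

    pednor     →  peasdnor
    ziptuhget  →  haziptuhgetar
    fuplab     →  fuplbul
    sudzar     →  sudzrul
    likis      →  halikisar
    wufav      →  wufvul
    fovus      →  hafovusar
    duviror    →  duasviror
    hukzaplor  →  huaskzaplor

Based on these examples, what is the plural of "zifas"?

zifsul

sudzar and hukzaplor both end in -r yet inflect differently (sudzrul, huaskzaplor), so the final letter is not what conditions the rule; the last vowel is.
"zifas" has last vowel 'a'. The stems whose last vowel is 'a' (wufav → wufvul, sudzar → sudzrul, fuplab → fuplbul) delete the last vowel and add -ul.
The other patterns: stems whose last vowel is 'o' insert -as- after the first vowel; stems whose last vowel is 'e', 'i' or 'u' add ha- … -ar around the stem.
So zifas → zifsul.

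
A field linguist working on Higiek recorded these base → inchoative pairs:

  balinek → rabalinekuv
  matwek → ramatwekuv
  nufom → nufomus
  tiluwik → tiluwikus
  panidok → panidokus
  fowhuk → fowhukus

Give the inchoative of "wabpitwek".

rawabpitwekuv

"wabpitwek" has last vowel 'e'. The stems whose last vowel is 'e' (balinek → rabalinekuv, matwek → ramatwekuv) add ra- … -uv around the stem.
The other pattern: stems whose last vowel is 'i', 'o' or 'u' add -us.
So wabpitwek → rawabpitwekuv.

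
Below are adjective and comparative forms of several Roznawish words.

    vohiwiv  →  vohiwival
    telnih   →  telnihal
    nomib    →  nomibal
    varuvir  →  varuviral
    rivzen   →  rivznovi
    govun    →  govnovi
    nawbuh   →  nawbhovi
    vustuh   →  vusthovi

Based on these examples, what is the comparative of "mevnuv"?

telnih and nawbuh both end in -h yet inflect differently (telnihal, nawbhovi), so the final letter is not what conditions the rule; the last vowel is.
"mevnuv" has last vowel 'u'. The stems whose last vowel is 'u' (govun → govnovi, nawbuh → nawbhovi, vustuh → vusthovi) delete the last vowel and add -ovi.
The other pattern: stems whose last vowel is 'i' add -al.
So mevnuv → mevnvovi.

mevnvovi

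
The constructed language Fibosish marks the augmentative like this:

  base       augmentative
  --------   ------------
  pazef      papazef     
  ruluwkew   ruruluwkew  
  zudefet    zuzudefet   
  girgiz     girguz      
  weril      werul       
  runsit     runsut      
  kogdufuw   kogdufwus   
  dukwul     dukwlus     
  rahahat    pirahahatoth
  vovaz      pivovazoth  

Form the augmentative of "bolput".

bolptus

zudefet and runsit both end in -t yet inflect differently (zuzudefet, runsut), so the final letter is not what conditions the rule; the last vowel is.
"bolput" has last vowel 'u'. The stems whose last vowel is 'u' (kogdufuw → kogdufwus, dukwul → dukwlus) delete the last vowel and add -us.
The other patterns: stems whose last vowel is 'e' repeat the first consonant+vowel as a prefix; stems whose last vowel is 'i' change the last vowel to 'u'; stems whose last vowel is 'a' add pi- … -oth around the stem.
So bolput → bolptus.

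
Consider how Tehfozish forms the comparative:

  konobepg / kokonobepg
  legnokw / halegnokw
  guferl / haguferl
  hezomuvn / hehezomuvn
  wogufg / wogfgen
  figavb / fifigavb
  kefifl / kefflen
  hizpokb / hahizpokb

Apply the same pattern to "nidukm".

hanidukm

konobepg and wogufg both end in -g yet inflect differently (kokonobepg, wogfgen), so the final letter is not what conditions the rule; the second-to-last letter is.
"nidukm" has second-to-last letter 'k'. The stems whose second-to-last letter is 'k' (hizpokb → hahizpokb, legnokw → halegnokw) add the prefix ha-.
So nidukm → hanidukm.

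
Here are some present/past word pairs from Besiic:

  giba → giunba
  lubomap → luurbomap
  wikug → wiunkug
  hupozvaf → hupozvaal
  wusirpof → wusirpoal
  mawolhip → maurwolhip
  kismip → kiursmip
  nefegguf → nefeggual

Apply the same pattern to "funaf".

hupozvaf and lubomap both have last vowel 'a' yet inflect differently (hupozvaal, luurbomap), so the last vowel is not what conditions the rule; the final letter is.
"funaf" ends in -f. The stems ending in -f (wusirpof → wusirpoal, nefegguf → nefeggual, hupozvaf → hupozvaal) drop the final letter and add -al.
The other patterns: stems ending in -p insert -ur- after the first vowel; stems ending in -a or -g insert -un- after the first vowel.
So funaf → funaal.

funaal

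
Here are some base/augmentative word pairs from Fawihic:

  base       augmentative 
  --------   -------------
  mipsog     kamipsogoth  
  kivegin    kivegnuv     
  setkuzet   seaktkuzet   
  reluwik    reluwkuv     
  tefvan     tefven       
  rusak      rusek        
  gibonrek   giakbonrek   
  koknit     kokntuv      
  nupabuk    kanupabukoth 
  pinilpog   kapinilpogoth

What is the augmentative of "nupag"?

nupeg

rusak and gibonrek both end in -k yet inflect differently (rusek, giakbonrek), so the final letter is not what conditions the rule; the last vowel is.
"nupag" has last vowel 'a'. The stems whose last vowel is 'a' (tefvan → tefven, rusak → rusek) change the last vowel to 'e'.
So nupag → nupeg.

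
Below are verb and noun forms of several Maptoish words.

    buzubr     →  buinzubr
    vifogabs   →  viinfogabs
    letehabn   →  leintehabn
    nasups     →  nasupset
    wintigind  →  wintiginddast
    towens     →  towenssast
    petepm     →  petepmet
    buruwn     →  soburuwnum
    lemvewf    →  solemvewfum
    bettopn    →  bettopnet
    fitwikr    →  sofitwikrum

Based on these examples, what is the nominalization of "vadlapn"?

vadlapnet

vifogabs and towens both end in -s yet inflect differently (viinfogabs, towenssast), so the final letter is not what conditions the rule; the second-to-last letter is.
"vadlapn" has second-to-last letter 'p'. The stems whose second-to-last letter is 'p' (bettopn → bettopnet, nasups → nasupset, petepm → petepmet) add -et.
The other patterns: stems whose second-to-last letter is 'b' insert -in- after the first vowel; stems whose second-to-last letter is 'n' double the final consonant and add -ast; stems whose second-to-last letter is 'k' or 'w' add so- … -um around the stem.
So vadlapn → vadlapnet.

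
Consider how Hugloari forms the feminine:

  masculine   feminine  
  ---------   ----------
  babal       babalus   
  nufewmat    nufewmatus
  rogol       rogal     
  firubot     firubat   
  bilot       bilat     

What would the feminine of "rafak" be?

rafakus

babal and rogol both end in -l yet inflect differently (babalus, rogal), so the final letter is not what conditions the rule; the last vowel is.
"rafak" has last vowel 'a'. The stems whose last vowel is 'a' (babal → babalus, nufewmat → nufewmatus) add -us.
So rafak → rafakus.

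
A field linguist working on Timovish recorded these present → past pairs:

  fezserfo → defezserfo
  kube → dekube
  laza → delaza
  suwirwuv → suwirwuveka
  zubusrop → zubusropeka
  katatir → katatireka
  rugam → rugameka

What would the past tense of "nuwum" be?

nuwumeka

fezserfo and zubusrop both have last vowel 'o' yet inflect differently (defezserfo, zubusropeka), so the last vowel is not what conditions the rule; whether the stem ends in a vowel or a consonant is.
"nuwum" ends in a consonant. The stems ending in a consonant (suwirwuv → suwirwuveka, zubusrop → zubusropeka, katatir → katatireka) add -eka.
So nuwum → nuwumeka.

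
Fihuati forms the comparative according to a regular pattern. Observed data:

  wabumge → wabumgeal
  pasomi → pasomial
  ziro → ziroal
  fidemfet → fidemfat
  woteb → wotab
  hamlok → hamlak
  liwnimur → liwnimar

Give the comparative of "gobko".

"gobko" ends in a vowel. The stems ending in a vowel (wabumge → wabumgeal, pasomi → pasomial, ziro → ziroal) add -al.
So gobko → gobkoal.

gobkoal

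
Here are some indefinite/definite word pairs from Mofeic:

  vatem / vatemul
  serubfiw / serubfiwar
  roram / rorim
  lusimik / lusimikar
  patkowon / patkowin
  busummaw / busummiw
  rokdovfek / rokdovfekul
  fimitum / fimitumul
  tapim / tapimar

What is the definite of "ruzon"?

ruzin

"ruzon" has last vowel 'o'. The one such stem in the data (patkowon → patkowin) changes the last vowel to 'i' (as do roram, busummaw), so the same rule applies.
The other patterns: stems whose last vowel is 'e' or 'u' add -ul; stems whose last vowel is 'i' add -ar.
So ruzon → ruzin.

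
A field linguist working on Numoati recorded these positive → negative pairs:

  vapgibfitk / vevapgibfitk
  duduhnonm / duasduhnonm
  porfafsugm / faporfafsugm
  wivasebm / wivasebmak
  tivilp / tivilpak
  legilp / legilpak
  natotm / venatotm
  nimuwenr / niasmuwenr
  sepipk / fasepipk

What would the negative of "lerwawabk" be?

lerwawabkak

natotm and wivasebm both end in -m yet inflect differently (venatotm, wivasebmak), so the final letter is not what conditions the rule; the second-to-last letter is.
"lerwawabk" has second-to-last letter 'b'. The one such stem in the data (wivasebm → wivasebmak) adds -ak, so the same rule applies.
So lerwawabk → lerwawabkak.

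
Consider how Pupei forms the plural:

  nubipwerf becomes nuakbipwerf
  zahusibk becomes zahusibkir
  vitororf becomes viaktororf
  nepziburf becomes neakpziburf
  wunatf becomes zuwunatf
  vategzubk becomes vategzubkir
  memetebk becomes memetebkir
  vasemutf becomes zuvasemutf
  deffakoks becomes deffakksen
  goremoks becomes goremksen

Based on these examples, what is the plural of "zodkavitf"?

nepziburf and wunatf both end in -f yet inflect differently (neakpziburf, zuwunatf), so the final letter is not what conditions the rule; the second-to-last letter is.
"zodkavitf" has second-to-last letter 't'. The stems whose second-to-last letter is 't' (wunatf → zuwunatf, vasemutf → zuvasemutf) add the prefix zu-.
So zodkavitf → zuzodkavitf.

zuzodkavitf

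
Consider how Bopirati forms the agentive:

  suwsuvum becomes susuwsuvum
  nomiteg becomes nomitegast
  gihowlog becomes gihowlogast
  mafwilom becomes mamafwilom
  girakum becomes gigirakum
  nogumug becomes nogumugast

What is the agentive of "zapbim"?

zazapbim

nogumug and suwsuvum both have last vowel 'u' yet inflect differently (nogumugast, susuwsuvum), so the last vowel is not what conditions the rule; the final letter is.
"zapbim" ends in -m. The stems ending in -m (suwsuvum → susuwsuvum, girakum → gigirakum, mafwilom → mamafwilom) repeat the first consonant+vowel as a prefix.
The other pattern: stems ending in -g add -ast.
So zapbim → zazapbim.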